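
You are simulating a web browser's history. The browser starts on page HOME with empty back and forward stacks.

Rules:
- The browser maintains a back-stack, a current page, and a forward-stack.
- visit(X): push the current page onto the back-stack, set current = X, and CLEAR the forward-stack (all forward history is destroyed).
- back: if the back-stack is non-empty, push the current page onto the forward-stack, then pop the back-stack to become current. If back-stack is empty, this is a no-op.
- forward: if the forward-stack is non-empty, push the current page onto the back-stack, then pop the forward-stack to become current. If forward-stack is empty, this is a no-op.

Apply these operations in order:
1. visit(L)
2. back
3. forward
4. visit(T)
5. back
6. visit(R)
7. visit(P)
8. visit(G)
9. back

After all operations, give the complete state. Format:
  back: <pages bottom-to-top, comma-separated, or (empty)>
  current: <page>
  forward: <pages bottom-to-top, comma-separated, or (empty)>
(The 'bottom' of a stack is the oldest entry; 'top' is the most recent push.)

After 1 (visit(L)): cur=L back=1 fwd=0
After 2 (back): cur=HOME back=0 fwd=1
After 3 (forward): cur=L back=1 fwd=0
After 4 (visit(T)): cur=T back=2 fwd=0
After 5 (back): cur=L back=1 fwd=1
After 6 (visit(R)): cur=R back=2 fwd=0
After 7 (visit(P)): cur=P back=3 fwd=0
After 8 (visit(G)): cur=G back=4 fwd=0
After 9 (back): cur=P back=3 fwd=1

Answer: back: HOME,L,R
current: P
forward: G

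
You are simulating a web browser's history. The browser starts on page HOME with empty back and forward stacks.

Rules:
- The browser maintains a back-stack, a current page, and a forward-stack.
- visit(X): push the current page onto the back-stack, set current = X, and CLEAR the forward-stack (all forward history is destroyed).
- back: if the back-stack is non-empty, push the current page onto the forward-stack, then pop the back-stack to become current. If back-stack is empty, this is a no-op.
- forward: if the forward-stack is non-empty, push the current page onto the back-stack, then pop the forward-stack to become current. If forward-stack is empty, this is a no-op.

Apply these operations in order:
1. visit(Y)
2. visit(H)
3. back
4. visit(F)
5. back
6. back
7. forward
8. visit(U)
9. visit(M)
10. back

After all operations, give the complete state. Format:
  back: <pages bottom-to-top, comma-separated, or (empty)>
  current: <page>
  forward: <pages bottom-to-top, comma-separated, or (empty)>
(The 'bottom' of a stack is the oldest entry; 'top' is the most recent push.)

Answer: back: HOME,Y
current: U
forward: M

Derivation:
After 1 (visit(Y)): cur=Y back=1 fwd=0
After 2 (visit(H)): cur=H back=2 fwd=0
After 3 (back): cur=Y back=1 fwd=1
After 4 (visit(F)): cur=F back=2 fwd=0
After 5 (back): cur=Y back=1 fwd=1
After 6 (back): cur=HOME back=0 fwd=2
After 7 (forward): cur=Y back=1 fwd=1
After 8 (visit(U)): cur=U back=2 fwd=0
After 9 (visit(M)): cur=M back=3 fwd=0
After 10 (back): cur=U back=2 fwd=1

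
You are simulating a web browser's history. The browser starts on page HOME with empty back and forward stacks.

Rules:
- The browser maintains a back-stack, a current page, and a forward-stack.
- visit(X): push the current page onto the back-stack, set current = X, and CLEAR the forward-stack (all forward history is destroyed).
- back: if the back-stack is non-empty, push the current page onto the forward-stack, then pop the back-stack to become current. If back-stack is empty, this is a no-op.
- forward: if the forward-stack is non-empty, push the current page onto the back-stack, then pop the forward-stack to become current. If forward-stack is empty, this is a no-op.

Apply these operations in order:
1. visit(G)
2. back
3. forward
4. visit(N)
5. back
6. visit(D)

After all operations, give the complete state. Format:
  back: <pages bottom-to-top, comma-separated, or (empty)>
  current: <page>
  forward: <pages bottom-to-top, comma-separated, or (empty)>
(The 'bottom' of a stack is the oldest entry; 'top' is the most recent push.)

Answer: back: HOME,G
current: D
forward: (empty)

Derivation:
After 1 (visit(G)): cur=G back=1 fwd=0
After 2 (back): cur=HOME back=0 fwd=1
After 3 (forward): cur=G back=1 fwd=0
After 4 (visit(N)): cur=N back=2 fwd=0
After 5 (back): cur=G back=1 fwd=1
After 6 (visit(D)): cur=D back=2 fwd=0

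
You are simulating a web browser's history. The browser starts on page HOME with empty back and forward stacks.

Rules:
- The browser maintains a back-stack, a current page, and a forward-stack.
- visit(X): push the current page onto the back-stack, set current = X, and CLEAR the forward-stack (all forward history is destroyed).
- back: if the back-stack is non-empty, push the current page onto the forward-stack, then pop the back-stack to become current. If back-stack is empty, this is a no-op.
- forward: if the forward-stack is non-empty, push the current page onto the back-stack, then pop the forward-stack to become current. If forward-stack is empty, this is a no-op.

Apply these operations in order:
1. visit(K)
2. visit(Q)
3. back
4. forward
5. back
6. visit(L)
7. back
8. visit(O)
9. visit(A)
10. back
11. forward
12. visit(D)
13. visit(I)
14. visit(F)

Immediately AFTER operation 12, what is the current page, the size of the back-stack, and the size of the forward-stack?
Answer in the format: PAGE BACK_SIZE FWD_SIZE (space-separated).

After 1 (visit(K)): cur=K back=1 fwd=0
After 2 (visit(Q)): cur=Q back=2 fwd=0
After 3 (back): cur=K back=1 fwd=1
After 4 (forward): cur=Q back=2 fwd=0
After 5 (back): cur=K back=1 fwd=1
After 6 (visit(L)): cur=L back=2 fwd=0
After 7 (back): cur=K back=1 fwd=1
After 8 (visit(O)): cur=O back=2 fwd=0
After 9 (visit(A)): cur=A back=3 fwd=0
After 10 (back): cur=O back=2 fwd=1
After 11 (forward): cur=A back=3 fwd=0
After 12 (visit(D)): cur=D back=4 fwd=0

D 4 0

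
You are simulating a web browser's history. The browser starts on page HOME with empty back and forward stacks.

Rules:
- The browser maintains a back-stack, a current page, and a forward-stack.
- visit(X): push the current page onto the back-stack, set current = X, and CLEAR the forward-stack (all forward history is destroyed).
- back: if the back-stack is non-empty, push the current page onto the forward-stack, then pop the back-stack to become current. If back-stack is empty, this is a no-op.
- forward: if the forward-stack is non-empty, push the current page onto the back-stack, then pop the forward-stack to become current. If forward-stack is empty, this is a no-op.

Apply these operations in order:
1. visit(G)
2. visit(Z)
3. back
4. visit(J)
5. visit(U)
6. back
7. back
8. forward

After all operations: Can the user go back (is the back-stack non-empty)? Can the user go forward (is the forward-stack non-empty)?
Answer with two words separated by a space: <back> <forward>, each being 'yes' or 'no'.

After 1 (visit(G)): cur=G back=1 fwd=0
After 2 (visit(Z)): cur=Z back=2 fwd=0
After 3 (back): cur=G back=1 fwd=1
After 4 (visit(J)): cur=J back=2 fwd=0
After 5 (visit(U)): cur=U back=3 fwd=0
After 6 (back): cur=J back=2 fwd=1
After 7 (back): cur=G back=1 fwd=2
After 8 (forward): cur=J back=2 fwd=1

Answer: yes yes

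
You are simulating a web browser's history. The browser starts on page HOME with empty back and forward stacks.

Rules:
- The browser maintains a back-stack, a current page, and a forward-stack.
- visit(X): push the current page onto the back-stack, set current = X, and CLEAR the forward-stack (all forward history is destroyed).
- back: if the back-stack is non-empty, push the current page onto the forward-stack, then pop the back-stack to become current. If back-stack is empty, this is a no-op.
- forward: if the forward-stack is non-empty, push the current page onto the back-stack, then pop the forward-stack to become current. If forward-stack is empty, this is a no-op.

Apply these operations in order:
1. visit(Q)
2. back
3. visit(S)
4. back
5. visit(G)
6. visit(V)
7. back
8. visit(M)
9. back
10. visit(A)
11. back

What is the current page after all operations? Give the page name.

Answer: G

Derivation:
After 1 (visit(Q)): cur=Q back=1 fwd=0
After 2 (back): cur=HOME back=0 fwd=1
After 3 (visit(S)): cur=S back=1 fwd=0
After 4 (back): cur=HOME back=0 fwd=1
After 5 (visit(G)): cur=G back=1 fwd=0
After 6 (visit(V)): cur=V back=2 fwd=0
After 7 (back): cur=G back=1 fwd=1
After 8 (visit(M)): cur=M back=2 fwd=0
After 9 (back): cur=G back=1 fwd=1
After 10 (visit(A)): cur=A back=2 fwd=0
After 11 (back): cur=G back=1 fwd=1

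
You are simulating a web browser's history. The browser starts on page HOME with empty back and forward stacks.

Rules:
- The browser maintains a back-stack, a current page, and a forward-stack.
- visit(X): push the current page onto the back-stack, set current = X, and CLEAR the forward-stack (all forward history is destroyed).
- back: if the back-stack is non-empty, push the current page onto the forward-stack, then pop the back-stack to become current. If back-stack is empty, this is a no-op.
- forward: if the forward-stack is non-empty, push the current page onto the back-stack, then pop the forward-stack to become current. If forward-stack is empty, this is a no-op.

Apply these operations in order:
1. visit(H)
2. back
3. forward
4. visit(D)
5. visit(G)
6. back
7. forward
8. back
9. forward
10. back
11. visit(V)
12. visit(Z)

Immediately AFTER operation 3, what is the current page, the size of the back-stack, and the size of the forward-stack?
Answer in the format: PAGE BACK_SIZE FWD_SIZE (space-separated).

After 1 (visit(H)): cur=H back=1 fwd=0
After 2 (back): cur=HOME back=0 fwd=1
After 3 (forward): cur=H back=1 fwd=0

H 1 0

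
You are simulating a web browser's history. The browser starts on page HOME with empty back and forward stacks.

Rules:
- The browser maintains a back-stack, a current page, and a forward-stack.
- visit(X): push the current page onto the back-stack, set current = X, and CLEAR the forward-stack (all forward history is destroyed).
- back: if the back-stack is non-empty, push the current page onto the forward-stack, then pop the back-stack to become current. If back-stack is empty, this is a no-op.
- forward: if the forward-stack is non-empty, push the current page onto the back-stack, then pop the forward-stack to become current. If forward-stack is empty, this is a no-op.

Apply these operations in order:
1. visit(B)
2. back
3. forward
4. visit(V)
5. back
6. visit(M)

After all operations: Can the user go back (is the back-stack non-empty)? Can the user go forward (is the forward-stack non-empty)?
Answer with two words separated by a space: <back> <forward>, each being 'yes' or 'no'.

After 1 (visit(B)): cur=B back=1 fwd=0
After 2 (back): cur=HOME back=0 fwd=1
After 3 (forward): cur=B back=1 fwd=0
After 4 (visit(V)): cur=V back=2 fwd=0
After 5 (back): cur=B back=1 fwd=1
After 6 (visit(M)): cur=M back=2 fwd=0

Answer: yes no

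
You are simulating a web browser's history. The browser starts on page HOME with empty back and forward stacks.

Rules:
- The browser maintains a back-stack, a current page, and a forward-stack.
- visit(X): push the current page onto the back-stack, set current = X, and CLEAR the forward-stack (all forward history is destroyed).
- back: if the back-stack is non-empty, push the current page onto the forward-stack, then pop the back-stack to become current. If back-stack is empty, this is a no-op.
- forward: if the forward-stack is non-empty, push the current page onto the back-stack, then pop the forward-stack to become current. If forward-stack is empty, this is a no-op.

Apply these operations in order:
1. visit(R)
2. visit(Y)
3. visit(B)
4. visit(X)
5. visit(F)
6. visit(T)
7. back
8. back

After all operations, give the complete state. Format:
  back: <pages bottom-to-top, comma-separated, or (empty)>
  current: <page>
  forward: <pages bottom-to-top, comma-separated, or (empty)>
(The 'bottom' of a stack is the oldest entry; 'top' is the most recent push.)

Answer: back: HOME,R,Y,B
current: X
forward: T,F

Derivation:
After 1 (visit(R)): cur=R back=1 fwd=0
After 2 (visit(Y)): cur=Y back=2 fwd=0
After 3 (visit(B)): cur=B back=3 fwd=0
After 4 (visit(X)): cur=X back=4 fwd=0
After 5 (visit(F)): cur=F back=5 fwd=0
After 6 (visit(T)): cur=T back=6 fwd=0
After 7 (back): cur=F back=5 fwd=1
After 8 (back): cur=X back=4 fwd=2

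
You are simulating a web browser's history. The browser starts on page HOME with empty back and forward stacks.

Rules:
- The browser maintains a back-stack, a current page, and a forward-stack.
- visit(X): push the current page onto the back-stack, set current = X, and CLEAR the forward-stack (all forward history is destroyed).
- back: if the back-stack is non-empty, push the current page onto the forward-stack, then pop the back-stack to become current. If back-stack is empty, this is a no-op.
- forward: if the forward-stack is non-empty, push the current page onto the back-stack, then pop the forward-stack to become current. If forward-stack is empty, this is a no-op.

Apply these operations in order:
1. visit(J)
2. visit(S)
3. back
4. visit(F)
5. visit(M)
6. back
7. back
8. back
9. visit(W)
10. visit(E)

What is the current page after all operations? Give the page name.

Answer: E

Derivation:
After 1 (visit(J)): cur=J back=1 fwd=0
After 2 (visit(S)): cur=S back=2 fwd=0
After 3 (back): cur=J back=1 fwd=1
After 4 (visit(F)): cur=F back=2 fwd=0
After 5 (visit(M)): cur=M back=3 fwd=0
After 6 (back): cur=F back=2 fwd=1
After 7 (back): cur=J back=1 fwd=2
After 8 (back): cur=HOME back=0 fwd=3
After 9 (visit(W)): cur=W back=1 fwd=0
After 10 (visit(E)): cur=E back=2 fwd=0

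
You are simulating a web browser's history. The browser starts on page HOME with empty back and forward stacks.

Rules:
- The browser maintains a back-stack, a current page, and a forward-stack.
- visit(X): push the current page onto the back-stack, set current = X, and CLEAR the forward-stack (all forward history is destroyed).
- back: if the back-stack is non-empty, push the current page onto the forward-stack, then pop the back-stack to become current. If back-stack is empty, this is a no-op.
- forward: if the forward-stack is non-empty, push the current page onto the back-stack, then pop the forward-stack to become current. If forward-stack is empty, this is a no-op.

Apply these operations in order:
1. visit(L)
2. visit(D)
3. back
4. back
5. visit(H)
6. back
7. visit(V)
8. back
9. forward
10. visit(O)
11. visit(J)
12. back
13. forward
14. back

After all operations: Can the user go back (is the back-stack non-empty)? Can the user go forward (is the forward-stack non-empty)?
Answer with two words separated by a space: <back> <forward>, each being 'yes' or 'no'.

After 1 (visit(L)): cur=L back=1 fwd=0
After 2 (visit(D)): cur=D back=2 fwd=0
After 3 (back): cur=L back=1 fwd=1
After 4 (back): cur=HOME back=0 fwd=2
After 5 (visit(H)): cur=H back=1 fwd=0
After 6 (back): cur=HOME back=0 fwd=1
After 7 (visit(V)): cur=V back=1 fwd=0
After 8 (back): cur=HOME back=0 fwd=1
After 9 (forward): cur=V back=1 fwd=0
After 10 (visit(O)): cur=O back=2 fwd=0
After 11 (visit(J)): cur=J back=3 fwd=0
After 12 (back): cur=O back=2 fwd=1
After 13 (forward): cur=J back=3 fwd=0
After 14 (back): cur=O back=2 fwd=1

Answer: yes yes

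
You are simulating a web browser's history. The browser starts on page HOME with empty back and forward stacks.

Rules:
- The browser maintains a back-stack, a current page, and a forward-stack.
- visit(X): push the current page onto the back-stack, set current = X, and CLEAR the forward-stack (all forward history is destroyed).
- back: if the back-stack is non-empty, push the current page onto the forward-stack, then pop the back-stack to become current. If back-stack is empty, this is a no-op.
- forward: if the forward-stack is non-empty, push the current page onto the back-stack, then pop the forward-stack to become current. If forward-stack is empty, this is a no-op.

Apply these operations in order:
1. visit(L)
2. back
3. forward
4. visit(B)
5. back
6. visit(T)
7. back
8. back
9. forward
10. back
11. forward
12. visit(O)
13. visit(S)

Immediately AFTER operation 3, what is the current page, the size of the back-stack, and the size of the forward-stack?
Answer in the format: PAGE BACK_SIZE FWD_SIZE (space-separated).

After 1 (visit(L)): cur=L back=1 fwd=0
After 2 (back): cur=HOME back=0 fwd=1
After 3 (forward): cur=L back=1 fwd=0

L 1 0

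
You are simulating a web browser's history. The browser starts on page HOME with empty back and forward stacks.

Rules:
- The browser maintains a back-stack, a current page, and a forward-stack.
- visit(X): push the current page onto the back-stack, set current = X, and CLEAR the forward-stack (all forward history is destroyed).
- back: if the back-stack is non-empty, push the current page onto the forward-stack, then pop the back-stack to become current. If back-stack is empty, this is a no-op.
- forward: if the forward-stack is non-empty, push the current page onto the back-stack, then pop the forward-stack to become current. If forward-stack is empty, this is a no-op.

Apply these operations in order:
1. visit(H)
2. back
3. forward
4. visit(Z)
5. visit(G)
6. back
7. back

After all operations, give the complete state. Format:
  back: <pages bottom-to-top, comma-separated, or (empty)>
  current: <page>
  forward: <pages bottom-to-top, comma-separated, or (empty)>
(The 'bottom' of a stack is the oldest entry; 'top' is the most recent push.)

After 1 (visit(H)): cur=H back=1 fwd=0
After 2 (back): cur=HOME back=0 fwd=1
After 3 (forward): cur=H back=1 fwd=0
After 4 (visit(Z)): cur=Z back=2 fwd=0
After 5 (visit(G)): cur=G back=3 fwd=0
After 6 (back): cur=Z back=2 fwd=1
After 7 (back): cur=H back=1 fwd=2

Answer: back: HOME
current: H
forward: G,Z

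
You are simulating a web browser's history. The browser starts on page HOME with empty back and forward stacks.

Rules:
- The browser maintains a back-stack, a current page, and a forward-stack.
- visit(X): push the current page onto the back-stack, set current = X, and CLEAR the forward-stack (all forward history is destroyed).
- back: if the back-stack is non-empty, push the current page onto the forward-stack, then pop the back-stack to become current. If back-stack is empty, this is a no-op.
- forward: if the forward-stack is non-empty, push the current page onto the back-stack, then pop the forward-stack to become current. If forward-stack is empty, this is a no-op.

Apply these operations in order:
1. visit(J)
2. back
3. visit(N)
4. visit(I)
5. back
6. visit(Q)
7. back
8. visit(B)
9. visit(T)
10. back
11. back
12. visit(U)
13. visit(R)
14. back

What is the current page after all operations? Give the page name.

Answer: U

Derivation:
After 1 (visit(J)): cur=J back=1 fwd=0
After 2 (back): cur=HOME back=0 fwd=1
After 3 (visit(N)): cur=N back=1 fwd=0
After 4 (visit(I)): cur=I back=2 fwd=0
After 5 (back): cur=N back=1 fwd=1
After 6 (visit(Q)): cur=Q back=2 fwd=0
After 7 (back): cur=N back=1 fwd=1
After 8 (visit(B)): cur=B back=2 fwd=0
After 9 (visit(T)): cur=T back=3 fwd=0
After 10 (back): cur=B back=2 fwd=1
After 11 (back): cur=N back=1 fwd=2
After 12 (visit(U)): cur=U back=2 fwd=0
After 13 (visit(R)): cur=R back=3 fwd=0
After 14 (back): cur=U back=2 fwd=1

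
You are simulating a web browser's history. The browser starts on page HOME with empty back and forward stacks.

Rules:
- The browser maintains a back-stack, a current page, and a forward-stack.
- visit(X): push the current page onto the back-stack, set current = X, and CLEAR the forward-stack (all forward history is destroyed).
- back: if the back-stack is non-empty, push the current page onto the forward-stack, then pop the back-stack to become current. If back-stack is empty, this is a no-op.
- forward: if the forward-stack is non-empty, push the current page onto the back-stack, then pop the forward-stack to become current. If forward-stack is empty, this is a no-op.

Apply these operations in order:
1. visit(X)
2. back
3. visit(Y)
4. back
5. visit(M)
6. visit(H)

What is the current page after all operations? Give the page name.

After 1 (visit(X)): cur=X back=1 fwd=0
After 2 (back): cur=HOME back=0 fwd=1
After 3 (visit(Y)): cur=Y back=1 fwd=0
After 4 (back): cur=HOME back=0 fwd=1
After 5 (visit(M)): cur=M back=1 fwd=0
After 6 (visit(H)): cur=H back=2 fwd=0

Answer: H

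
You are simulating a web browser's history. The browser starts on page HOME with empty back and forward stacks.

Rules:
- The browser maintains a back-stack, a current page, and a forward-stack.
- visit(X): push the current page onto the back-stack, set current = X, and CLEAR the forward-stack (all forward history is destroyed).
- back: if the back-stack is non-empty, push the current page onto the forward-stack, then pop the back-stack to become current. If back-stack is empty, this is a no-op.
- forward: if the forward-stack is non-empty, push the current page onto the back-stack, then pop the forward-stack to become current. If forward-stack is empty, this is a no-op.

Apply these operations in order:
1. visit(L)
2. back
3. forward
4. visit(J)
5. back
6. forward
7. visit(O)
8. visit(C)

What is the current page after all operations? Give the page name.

Answer: C

Derivation:
After 1 (visit(L)): cur=L back=1 fwd=0
After 2 (back): cur=HOME back=0 fwd=1
After 3 (forward): cur=L back=1 fwd=0
After 4 (visit(J)): cur=J back=2 fwd=0
After 5 (back): cur=L back=1 fwd=1
After 6 (forward): cur=J back=2 fwd=0
After 7 (visit(O)): cur=O back=3 fwd=0
After 8 (visit(C)): cur=C back=4 fwd=0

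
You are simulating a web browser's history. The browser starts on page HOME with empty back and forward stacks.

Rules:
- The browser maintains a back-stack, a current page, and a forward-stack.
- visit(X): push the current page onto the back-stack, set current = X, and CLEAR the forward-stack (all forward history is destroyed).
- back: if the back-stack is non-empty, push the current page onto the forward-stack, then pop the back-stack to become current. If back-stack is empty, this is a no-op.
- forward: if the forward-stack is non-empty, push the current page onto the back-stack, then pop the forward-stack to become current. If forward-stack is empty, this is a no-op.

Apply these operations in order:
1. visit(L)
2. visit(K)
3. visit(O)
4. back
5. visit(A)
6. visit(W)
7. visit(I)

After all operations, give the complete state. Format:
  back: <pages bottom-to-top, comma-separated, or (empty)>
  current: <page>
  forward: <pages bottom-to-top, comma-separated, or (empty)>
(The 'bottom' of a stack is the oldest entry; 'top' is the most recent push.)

After 1 (visit(L)): cur=L back=1 fwd=0
After 2 (visit(K)): cur=K back=2 fwd=0
After 3 (visit(O)): cur=O back=3 fwd=0
After 4 (back): cur=K back=2 fwd=1
After 5 (visit(A)): cur=A back=3 fwd=0
After 6 (visit(W)): cur=W back=4 fwd=0
After 7 (visit(I)): cur=I back=5 fwd=0

Answer: back: HOME,L,K,A,W
current: I
forward: (empty)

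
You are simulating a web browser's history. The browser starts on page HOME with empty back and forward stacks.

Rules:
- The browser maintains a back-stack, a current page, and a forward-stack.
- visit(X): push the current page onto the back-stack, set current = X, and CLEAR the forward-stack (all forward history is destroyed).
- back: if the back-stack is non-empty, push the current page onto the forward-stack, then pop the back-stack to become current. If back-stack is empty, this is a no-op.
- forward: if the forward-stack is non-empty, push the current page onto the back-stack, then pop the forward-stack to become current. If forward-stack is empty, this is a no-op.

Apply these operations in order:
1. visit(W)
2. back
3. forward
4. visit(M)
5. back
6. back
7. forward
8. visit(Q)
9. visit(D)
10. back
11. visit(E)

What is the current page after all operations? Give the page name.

Answer: E

Derivation:
After 1 (visit(W)): cur=W back=1 fwd=0
After 2 (back): cur=HOME back=0 fwd=1
After 3 (forward): cur=W back=1 fwd=0
After 4 (visit(M)): cur=M back=2 fwd=0
After 5 (back): cur=W back=1 fwd=1
After 6 (back): cur=HOME back=0 fwd=2
After 7 (forward): cur=W back=1 fwd=1
After 8 (visit(Q)): cur=Q back=2 fwd=0
After 9 (visit(D)): cur=D back=3 fwd=0
After 10 (back): cur=Q back=2 fwd=1
After 11 (visit(E)): cur=E back=3 fwd=0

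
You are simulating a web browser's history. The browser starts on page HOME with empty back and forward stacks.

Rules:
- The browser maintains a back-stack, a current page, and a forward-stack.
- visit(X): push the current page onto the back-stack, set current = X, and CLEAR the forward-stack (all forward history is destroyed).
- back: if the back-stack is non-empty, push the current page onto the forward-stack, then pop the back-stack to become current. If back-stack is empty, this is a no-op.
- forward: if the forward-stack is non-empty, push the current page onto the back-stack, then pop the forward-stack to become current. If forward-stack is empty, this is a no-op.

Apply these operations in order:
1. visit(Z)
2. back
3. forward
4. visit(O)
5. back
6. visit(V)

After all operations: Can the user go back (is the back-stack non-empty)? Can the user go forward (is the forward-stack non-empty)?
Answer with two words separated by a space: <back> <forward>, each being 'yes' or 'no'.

Answer: yes no

Derivation:
After 1 (visit(Z)): cur=Z back=1 fwd=0
After 2 (back): cur=HOME back=0 fwd=1
After 3 (forward): cur=Z back=1 fwd=0
After 4 (visit(O)): cur=O back=2 fwd=0
After 5 (back): cur=Z back=1 fwd=1
After 6 (visit(V)): cur=V back=2 fwd=0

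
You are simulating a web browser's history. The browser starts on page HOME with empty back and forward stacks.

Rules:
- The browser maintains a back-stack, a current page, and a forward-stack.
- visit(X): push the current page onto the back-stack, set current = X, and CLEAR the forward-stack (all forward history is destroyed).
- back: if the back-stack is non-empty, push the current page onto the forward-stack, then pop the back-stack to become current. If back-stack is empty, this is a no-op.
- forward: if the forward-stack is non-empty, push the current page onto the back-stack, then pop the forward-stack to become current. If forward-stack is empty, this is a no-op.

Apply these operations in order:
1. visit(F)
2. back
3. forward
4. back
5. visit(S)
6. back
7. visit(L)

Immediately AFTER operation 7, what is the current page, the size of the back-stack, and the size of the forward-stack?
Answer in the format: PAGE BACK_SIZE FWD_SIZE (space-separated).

After 1 (visit(F)): cur=F back=1 fwd=0
After 2 (back): cur=HOME back=0 fwd=1
After 3 (forward): cur=F back=1 fwd=0
After 4 (back): cur=HOME back=0 fwd=1
After 5 (visit(S)): cur=S back=1 fwd=0
After 6 (back): cur=HOME back=0 fwd=1
After 7 (visit(L)): cur=L back=1 fwd=0

L 1 0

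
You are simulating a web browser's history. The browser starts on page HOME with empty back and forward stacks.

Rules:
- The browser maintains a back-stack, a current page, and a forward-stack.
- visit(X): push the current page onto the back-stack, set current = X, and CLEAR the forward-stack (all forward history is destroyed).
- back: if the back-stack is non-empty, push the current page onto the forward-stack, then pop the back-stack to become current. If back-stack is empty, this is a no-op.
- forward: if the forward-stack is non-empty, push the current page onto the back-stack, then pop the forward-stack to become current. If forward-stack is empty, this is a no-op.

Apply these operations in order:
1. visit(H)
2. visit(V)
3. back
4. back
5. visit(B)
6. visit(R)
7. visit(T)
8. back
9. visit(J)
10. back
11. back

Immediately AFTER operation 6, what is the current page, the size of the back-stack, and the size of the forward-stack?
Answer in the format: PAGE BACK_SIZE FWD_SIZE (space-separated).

After 1 (visit(H)): cur=H back=1 fwd=0
After 2 (visit(V)): cur=V back=2 fwd=0
After 3 (back): cur=H back=1 fwd=1
After 4 (back): cur=HOME back=0 fwd=2
After 5 (visit(B)): cur=B back=1 fwd=0
After 6 (visit(R)): cur=R back=2 fwd=0

R 2 0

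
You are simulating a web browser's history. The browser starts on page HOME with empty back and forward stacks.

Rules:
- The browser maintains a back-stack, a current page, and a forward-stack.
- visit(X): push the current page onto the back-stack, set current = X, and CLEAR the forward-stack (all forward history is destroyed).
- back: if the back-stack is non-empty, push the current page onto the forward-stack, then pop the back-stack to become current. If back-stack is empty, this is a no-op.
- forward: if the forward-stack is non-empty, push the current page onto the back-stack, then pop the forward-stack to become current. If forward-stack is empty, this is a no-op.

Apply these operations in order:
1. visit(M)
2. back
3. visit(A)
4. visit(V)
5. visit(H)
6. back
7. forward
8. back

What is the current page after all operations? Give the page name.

After 1 (visit(M)): cur=M back=1 fwd=0
After 2 (back): cur=HOME back=0 fwd=1
After 3 (visit(A)): cur=A back=1 fwd=0
After 4 (visit(V)): cur=V back=2 fwd=0
After 5 (visit(H)): cur=H back=3 fwd=0
After 6 (back): cur=V back=2 fwd=1
After 7 (forward): cur=H back=3 fwd=0
After 8 (back): cur=V back=2 fwd=1

Answer: V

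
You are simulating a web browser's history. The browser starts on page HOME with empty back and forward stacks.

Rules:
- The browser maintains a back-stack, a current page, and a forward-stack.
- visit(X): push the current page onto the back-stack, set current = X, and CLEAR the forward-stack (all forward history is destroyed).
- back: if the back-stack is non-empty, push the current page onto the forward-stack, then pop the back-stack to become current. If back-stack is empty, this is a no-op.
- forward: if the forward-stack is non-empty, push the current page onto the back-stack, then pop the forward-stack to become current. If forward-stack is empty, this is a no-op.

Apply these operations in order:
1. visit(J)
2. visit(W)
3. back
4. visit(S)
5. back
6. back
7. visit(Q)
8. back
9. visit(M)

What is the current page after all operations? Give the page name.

Answer: M

Derivation:
After 1 (visit(J)): cur=J back=1 fwd=0
After 2 (visit(W)): cur=W back=2 fwd=0
After 3 (back): cur=J back=1 fwd=1
After 4 (visit(S)): cur=S back=2 fwd=0
After 5 (back): cur=J back=1 fwd=1
After 6 (back): cur=HOME back=0 fwd=2
After 7 (visit(Q)): cur=Q back=1 fwd=0
After 8 (back): cur=HOME back=0 fwd=1
After 9 (visit(M)): cur=M back=1 fwd=0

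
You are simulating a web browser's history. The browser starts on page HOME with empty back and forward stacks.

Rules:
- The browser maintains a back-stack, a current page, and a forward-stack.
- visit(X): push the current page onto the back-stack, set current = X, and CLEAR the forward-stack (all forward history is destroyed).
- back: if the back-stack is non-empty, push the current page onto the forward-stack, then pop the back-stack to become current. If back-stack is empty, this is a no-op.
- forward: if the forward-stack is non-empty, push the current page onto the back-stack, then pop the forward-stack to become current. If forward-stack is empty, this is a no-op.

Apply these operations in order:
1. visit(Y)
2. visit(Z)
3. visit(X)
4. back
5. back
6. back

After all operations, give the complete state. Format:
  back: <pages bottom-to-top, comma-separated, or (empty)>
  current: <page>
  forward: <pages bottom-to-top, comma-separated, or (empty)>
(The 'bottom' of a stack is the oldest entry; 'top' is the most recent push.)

Answer: back: (empty)
current: HOME
forward: X,Z,Y

Derivation:
After 1 (visit(Y)): cur=Y back=1 fwd=0
After 2 (visit(Z)): cur=Z back=2 fwd=0
After 3 (visit(X)): cur=X back=3 fwd=0
After 4 (back): cur=Z back=2 fwd=1
After 5 (back): cur=Y back=1 fwd=2
After 6 (back): cur=HOME back=0 fwd=3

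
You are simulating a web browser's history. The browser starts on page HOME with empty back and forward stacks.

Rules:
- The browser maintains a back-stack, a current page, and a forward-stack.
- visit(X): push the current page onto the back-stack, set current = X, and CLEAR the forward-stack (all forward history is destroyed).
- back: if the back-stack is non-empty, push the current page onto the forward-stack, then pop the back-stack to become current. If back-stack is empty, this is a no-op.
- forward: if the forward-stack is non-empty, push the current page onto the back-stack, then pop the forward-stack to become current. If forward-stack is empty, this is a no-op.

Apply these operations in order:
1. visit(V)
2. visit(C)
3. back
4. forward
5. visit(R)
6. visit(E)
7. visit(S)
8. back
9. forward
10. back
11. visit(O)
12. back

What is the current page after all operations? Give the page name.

Answer: E

Derivation:
After 1 (visit(V)): cur=V back=1 fwd=0
After 2 (visit(C)): cur=C back=2 fwd=0
After 3 (back): cur=V back=1 fwd=1
After 4 (forward): cur=C back=2 fwd=0
After 5 (visit(R)): cur=R back=3 fwd=0
After 6 (visit(E)): cur=E back=4 fwd=0
After 7 (visit(S)): cur=S back=5 fwd=0
After 8 (back): cur=E back=4 fwd=1
After 9 (forward): cur=S back=5 fwd=0
After 10 (back): cur=E back=4 fwd=1
After 11 (visit(O)): cur=O back=5 fwd=0
After 12 (back): cur=E back=4 fwd=1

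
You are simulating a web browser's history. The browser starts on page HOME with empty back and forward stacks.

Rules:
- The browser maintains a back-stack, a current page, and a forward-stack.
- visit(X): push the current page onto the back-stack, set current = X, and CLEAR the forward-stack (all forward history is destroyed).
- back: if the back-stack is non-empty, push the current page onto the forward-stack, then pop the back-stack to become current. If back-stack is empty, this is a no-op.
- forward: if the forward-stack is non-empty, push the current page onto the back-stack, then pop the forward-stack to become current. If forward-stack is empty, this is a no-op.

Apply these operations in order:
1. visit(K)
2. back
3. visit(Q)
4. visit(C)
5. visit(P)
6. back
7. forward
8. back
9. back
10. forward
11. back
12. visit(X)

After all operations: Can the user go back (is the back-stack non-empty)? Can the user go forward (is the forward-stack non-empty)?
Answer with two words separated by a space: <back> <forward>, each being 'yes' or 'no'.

Answer: yes no

Derivation:
After 1 (visit(K)): cur=K back=1 fwd=0
After 2 (back): cur=HOME back=0 fwd=1
After 3 (visit(Q)): cur=Q back=1 fwd=0
After 4 (visit(C)): cur=C back=2 fwd=0
After 5 (visit(P)): cur=P back=3 fwd=0
After 6 (back): cur=C back=2 fwd=1
After 7 (forward): cur=P back=3 fwd=0
After 8 (back): cur=C back=2 fwd=1
After 9 (back): cur=Q back=1 fwd=2
After 10 (forward): cur=C back=2 fwd=1
After 11 (back): cur=Q back=1 fwd=2
After 12 (visit(X)): cur=X back=2 fwd=0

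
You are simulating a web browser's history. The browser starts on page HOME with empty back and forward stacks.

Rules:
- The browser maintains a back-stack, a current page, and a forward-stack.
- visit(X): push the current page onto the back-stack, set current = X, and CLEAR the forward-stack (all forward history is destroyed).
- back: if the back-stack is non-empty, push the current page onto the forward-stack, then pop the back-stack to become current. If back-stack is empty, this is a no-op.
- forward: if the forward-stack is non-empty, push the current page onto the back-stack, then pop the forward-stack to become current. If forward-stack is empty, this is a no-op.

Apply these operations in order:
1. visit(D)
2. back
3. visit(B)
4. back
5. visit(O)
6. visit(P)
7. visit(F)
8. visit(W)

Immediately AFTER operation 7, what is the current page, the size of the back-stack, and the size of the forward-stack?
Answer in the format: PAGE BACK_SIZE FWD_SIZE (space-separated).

After 1 (visit(D)): cur=D back=1 fwd=0
After 2 (back): cur=HOME back=0 fwd=1
After 3 (visit(B)): cur=B back=1 fwd=0
After 4 (back): cur=HOME back=0 fwd=1
After 5 (visit(O)): cur=O back=1 fwd=0
After 6 (visit(P)): cur=P back=2 fwd=0
After 7 (visit(F)): cur=F back=3 fwd=0

F 3 0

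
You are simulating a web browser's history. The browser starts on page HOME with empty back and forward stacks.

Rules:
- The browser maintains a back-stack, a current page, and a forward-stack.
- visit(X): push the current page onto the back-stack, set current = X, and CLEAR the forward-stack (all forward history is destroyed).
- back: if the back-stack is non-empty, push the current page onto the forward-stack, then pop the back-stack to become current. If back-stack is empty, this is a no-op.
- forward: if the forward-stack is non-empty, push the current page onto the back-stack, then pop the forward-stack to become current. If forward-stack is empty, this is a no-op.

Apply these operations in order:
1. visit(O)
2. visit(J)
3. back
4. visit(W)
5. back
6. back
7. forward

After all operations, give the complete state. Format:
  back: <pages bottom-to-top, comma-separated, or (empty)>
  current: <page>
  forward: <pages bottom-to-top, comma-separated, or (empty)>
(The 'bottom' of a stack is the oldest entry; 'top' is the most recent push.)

After 1 (visit(O)): cur=O back=1 fwd=0
After 2 (visit(J)): cur=J back=2 fwd=0
After 3 (back): cur=O back=1 fwd=1
After 4 (visit(W)): cur=W back=2 fwd=0
After 5 (back): cur=O back=1 fwd=1
After 6 (back): cur=HOME back=0 fwd=2
After 7 (forward): cur=O back=1 fwd=1

Answer: back: HOME
current: O
forward: W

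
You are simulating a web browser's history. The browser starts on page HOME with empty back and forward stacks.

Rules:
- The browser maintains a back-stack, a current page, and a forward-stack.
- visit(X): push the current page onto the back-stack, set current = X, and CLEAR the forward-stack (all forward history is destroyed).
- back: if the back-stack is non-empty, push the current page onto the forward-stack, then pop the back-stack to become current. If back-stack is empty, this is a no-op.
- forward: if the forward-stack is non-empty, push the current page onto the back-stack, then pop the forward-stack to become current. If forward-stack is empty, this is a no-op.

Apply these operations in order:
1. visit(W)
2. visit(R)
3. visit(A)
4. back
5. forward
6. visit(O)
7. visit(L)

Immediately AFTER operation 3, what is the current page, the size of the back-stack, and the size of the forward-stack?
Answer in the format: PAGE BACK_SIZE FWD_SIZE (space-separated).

After 1 (visit(W)): cur=W back=1 fwd=0
After 2 (visit(R)): cur=R back=2 fwd=0
After 3 (visit(A)): cur=A back=3 fwd=0

A 3 0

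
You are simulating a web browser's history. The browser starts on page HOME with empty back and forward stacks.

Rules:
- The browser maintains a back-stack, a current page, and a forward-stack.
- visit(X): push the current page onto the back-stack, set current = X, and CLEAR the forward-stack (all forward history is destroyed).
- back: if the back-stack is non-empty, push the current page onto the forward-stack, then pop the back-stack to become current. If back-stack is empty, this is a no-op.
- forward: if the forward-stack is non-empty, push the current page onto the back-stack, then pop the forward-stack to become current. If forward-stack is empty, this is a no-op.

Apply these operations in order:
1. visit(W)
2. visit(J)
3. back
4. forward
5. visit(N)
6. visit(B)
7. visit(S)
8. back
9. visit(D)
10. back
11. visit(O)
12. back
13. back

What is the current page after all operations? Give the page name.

After 1 (visit(W)): cur=W back=1 fwd=0
After 2 (visit(J)): cur=J back=2 fwd=0
After 3 (back): cur=W back=1 fwd=1
After 4 (forward): cur=J back=2 fwd=0
After 5 (visit(N)): cur=N back=3 fwd=0
After 6 (visit(B)): cur=B back=4 fwd=0
After 7 (visit(S)): cur=S back=5 fwd=0
After 8 (back): cur=B back=4 fwd=1
After 9 (visit(D)): cur=D back=5 fwd=0
After 10 (back): cur=B back=4 fwd=1
After 11 (visit(O)): cur=O back=5 fwd=0
After 12 (back): cur=B back=4 fwd=1
After 13 (back): cur=N back=3 fwd=2

Answer: N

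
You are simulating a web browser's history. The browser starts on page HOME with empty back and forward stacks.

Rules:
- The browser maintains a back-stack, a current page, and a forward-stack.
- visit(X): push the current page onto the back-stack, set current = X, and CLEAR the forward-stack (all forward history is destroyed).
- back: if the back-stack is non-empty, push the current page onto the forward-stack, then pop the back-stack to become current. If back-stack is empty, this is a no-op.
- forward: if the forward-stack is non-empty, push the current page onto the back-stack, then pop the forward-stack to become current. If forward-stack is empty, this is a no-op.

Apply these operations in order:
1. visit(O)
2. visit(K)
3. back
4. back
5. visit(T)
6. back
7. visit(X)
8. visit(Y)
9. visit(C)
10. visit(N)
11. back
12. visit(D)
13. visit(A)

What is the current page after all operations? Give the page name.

After 1 (visit(O)): cur=O back=1 fwd=0
After 2 (visit(K)): cur=K back=2 fwd=0
After 3 (back): cur=O back=1 fwd=1
After 4 (back): cur=HOME back=0 fwd=2
After 5 (visit(T)): cur=T back=1 fwd=0
After 6 (back): cur=HOME back=0 fwd=1
After 7 (visit(X)): cur=X back=1 fwd=0
After 8 (visit(Y)): cur=Y back=2 fwd=0
After 9 (visit(C)): cur=C back=3 fwd=0
After 10 (visit(N)): cur=N back=4 fwd=0
After 11 (back): cur=C back=3 fwd=1
After 12 (visit(D)): cur=D back=4 fwd=0
After 13 (visit(A)): cur=A back=5 fwd=0

Answer: A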